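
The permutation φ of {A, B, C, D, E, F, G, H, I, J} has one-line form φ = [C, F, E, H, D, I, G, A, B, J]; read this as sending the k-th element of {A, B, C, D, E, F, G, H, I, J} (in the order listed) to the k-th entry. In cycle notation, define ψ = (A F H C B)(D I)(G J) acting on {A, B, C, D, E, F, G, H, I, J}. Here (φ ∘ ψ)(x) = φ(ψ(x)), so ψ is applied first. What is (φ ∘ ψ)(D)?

B

ψ(D) = I, then φ(I) = B; composing gives (φ ∘ ψ)(D) = B.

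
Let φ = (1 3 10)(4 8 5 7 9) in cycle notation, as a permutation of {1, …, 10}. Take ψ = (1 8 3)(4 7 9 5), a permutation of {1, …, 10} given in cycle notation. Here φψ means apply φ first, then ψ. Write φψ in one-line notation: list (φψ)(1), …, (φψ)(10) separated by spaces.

1 2 10 3 9 6 5 4 7 8

(φψ)(x) = ψ(φ(x)). Computing each image: ψ(φ(1)) = ψ(3) = 1, ψ(φ(2)) = ψ(2) = 2, ψ(φ(3)) = ψ(10) = 10, ψ(φ(4)) = ψ(8) = 3, ψ(φ(5)) = ψ(7) = 9, ψ(φ(6)) = ψ(6) = 6, ψ(φ(7)) = ψ(9) = 5, ψ(φ(8)) = ψ(5) = 4, ψ(φ(9)) = ψ(4) = 7, ψ(φ(10)) = ψ(1) = 8.
Hence φψ = [1 2 10 3 9 6 5 4 7 8].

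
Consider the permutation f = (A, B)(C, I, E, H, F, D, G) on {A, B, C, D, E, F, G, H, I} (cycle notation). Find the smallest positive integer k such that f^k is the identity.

The disjoint cycles have lengths 7, 2.
Since disjoint cycles commute, ord(f) = lcm(7, 2) = 14.

14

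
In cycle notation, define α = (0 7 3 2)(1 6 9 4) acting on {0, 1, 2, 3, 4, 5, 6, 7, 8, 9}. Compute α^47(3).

3 lies in the 4-cycle (0 7 3 2).
Since the cycle has length 4, α^47 acts on it the same as α^3 (47 mod 4 = 3).
Advancing 3 steps from 3: 3 → 2 → 0 → 7.

7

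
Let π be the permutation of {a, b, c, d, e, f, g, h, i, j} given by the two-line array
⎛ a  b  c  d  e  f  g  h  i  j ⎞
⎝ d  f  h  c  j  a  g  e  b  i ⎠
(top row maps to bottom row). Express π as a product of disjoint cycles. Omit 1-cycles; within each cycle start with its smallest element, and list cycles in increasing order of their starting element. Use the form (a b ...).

(a d c h e j i b f)

Iterating π from a gives a → d → c → h → e → j → i → b → f → a; that is the 9-cycle (a d c h e j i b f).
Repeating from the next unused element and collecting all non-trivial cycles gives (a d c h e j i b f).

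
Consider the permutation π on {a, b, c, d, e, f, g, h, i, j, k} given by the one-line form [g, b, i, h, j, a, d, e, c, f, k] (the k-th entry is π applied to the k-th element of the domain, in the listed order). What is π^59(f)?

d

Tracing f → a → … returns to f after 7 steps, so f lies in a 7-cycle (a g d h e j f).
Since the cycle has length 7, π^59 acts on it the same as π^3 (59 mod 7 = 3).
Stepping 3 places around the cycle: f → a → g → d.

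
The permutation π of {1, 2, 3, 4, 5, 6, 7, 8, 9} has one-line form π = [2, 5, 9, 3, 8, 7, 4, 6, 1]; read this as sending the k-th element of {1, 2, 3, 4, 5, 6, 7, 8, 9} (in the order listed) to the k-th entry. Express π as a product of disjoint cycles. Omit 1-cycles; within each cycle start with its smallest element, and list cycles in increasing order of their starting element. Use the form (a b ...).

Iterating π from 1 gives 1 → 2 → 5 → 8 → 6 → 7 → 4 → 3 → 9 → 1; that is the 9-cycle (1 2 5 8 6 7 4 3 9).
Continuing from each remaining unvisited element yields (1 2 5 8 6 7 4 3 9).

(1 2 5 8 6 7 4 3 9)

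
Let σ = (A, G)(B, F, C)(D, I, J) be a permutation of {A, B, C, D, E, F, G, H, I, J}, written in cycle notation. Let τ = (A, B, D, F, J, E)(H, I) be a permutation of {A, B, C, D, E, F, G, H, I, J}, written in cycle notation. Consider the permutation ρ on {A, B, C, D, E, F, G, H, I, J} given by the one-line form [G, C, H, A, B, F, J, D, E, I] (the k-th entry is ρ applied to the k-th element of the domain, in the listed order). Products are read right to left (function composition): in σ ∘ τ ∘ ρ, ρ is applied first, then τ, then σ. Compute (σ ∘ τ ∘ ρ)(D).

F

Chase D: ρ(D) = A; τ(A) = B; σ(B) = F. Hence (σ ∘ τ ∘ ρ)(D) = F.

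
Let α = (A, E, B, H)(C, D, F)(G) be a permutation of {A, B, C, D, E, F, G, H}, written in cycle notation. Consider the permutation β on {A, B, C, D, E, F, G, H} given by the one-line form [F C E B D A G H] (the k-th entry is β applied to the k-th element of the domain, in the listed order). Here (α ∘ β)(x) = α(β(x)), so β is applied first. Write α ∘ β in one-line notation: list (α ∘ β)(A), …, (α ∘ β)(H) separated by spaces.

For each element, apply β then α: A → F → C; B → C → D; C → E → B; D → B → H; E → D → F; F → A → E; G → G → G; H → H → A.
Collecting the images, α ∘ β = [C D B H F E G A].

C D B H F E G A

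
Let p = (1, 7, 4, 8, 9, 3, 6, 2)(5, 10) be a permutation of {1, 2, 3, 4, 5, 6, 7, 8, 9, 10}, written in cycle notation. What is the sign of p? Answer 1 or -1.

1

The cycle lengths are 8, 2.
A cycle of length ℓ contributes ℓ−1 transpositions, so p is a product of 7 + 1 = 8 transpositions — even.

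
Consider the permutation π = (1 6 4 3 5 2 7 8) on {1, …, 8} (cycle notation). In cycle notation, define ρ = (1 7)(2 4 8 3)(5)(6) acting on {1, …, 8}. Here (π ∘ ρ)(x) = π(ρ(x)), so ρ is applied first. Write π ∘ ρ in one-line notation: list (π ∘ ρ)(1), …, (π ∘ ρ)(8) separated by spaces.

8 3 7 1 2 4 6 5

(π ∘ ρ)(x) = π(ρ(x)). Computing each image: π(ρ(1)) = π(7) = 8, π(ρ(2)) = π(4) = 3, π(ρ(3)) = π(2) = 7, π(ρ(4)) = π(8) = 1, π(ρ(5)) = π(5) = 2, π(ρ(6)) = π(6) = 4, π(ρ(7)) = π(1) = 6, π(ρ(8)) = π(3) = 5.
Hence π ∘ ρ = [8 3 7 1 2 4 6 5].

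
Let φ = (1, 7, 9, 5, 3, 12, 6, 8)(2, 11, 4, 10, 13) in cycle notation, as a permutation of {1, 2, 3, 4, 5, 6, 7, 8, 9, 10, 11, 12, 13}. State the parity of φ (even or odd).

The cycle lengths are 8, 5.
A cycle of length ℓ contributes ℓ−1 transpositions, so φ is a product of 7 + 4 = 11 transpositions — odd.

odd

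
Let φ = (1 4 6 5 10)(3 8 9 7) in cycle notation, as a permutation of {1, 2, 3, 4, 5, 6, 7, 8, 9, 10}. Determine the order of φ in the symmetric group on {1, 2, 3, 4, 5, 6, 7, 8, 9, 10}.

20

The disjoint cycles have lengths 5, 4, 1.
The order of φ is the least common multiple of its cycle lengths: lcm(5, 4) = 20.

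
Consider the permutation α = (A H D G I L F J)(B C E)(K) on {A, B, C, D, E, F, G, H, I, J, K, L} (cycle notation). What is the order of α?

24

The disjoint cycles have lengths 8, 3, 1.
The order is lcm(8, 3) = 24.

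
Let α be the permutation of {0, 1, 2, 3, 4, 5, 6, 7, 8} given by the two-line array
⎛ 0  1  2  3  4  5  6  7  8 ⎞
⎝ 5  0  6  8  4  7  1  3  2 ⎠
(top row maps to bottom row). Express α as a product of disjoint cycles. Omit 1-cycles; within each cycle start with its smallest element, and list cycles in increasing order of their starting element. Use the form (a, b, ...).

(0, 5, 7, 3, 8, 2, 6, 1)

From 0: 0 → 5 → 7 → 3 → 8 → 2 → 6 → 1 → 0, closing the cycle (0, 5, 7, 3, 8, 2, 6, 1).
Repeating from the next unused element and collecting all non-trivial cycles gives (0, 5, 7, 3, 8, 2, 6, 1).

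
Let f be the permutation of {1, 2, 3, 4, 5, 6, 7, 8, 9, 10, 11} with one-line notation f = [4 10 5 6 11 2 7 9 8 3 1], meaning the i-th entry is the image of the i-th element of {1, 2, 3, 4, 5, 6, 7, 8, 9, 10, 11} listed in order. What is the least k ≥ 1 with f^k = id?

8

The disjoint-cycle form of f has cycle lengths 8, 2, 1.
The order is lcm(8, 2) = 8.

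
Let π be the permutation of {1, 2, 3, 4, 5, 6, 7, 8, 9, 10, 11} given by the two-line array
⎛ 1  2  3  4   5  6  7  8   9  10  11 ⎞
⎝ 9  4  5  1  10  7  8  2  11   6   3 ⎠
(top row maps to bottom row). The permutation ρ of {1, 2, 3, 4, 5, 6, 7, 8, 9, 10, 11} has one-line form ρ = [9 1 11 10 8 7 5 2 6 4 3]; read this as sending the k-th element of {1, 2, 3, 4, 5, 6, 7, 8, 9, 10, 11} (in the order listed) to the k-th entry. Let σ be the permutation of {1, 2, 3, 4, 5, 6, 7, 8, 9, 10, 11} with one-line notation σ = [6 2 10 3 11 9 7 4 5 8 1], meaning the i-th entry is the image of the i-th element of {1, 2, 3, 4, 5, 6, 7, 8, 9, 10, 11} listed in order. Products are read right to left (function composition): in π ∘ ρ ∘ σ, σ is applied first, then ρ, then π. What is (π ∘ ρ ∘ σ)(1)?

Apply the permutations in order: σ(1) = 6, then ρ(6) = 7, then π(7) = 8. So (π ∘ ρ ∘ σ)(1) = 8.

8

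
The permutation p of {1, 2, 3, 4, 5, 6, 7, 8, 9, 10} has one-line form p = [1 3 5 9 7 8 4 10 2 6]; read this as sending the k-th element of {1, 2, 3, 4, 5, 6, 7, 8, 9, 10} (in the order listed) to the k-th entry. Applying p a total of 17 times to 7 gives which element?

5

Tracing 7 → 4 → … returns to 7 after 6 steps, so 7 lies in a 6-cycle (2 3 5 7 4 9).
Powers repeat with period 6 on this cycle, and 17 mod 6 = 5, so p^17(7) = p^5(7).
Stepping 5 places around the cycle: 7 → 4 → 9 → 2 → 3 → 5.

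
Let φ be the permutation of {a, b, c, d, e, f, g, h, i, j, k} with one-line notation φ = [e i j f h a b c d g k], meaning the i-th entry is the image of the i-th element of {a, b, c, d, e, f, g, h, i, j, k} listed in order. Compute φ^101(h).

Tracing h → c → … returns to h after 10 steps, so h lies in a 10-cycle (a e h c j g b i d f).
On a 10-cycle, φ^10 is the identity, so φ^101 = φ^1 there (101 ≡ 1 mod 10).
Advancing 1 step from h: h → c.

c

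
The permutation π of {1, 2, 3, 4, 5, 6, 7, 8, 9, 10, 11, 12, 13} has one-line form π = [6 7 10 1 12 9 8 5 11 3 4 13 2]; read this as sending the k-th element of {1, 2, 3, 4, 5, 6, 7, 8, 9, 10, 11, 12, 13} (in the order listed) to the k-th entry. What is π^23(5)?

8

Tracing 5 → 12 → … returns to 5 after 6 steps, so 5 lies in a 6-cycle (2, 7, 8, 5, 12, 13).
On a 6-cycle, π^6 is the identity, so π^23 = π^5 there (23 ≡ 5 mod 6).
Advancing 5 steps from 5: 5 → 12 → 13 → 2 → 7 → 8.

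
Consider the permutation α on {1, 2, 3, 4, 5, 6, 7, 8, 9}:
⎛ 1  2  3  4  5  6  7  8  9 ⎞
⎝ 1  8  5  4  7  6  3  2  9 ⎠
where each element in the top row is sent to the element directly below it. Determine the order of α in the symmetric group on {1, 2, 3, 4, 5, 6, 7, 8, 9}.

6

The disjoint-cycle form of α has cycle lengths 3, 2, 1, 1, 1, 1.
The order is lcm(3, 2) = 6.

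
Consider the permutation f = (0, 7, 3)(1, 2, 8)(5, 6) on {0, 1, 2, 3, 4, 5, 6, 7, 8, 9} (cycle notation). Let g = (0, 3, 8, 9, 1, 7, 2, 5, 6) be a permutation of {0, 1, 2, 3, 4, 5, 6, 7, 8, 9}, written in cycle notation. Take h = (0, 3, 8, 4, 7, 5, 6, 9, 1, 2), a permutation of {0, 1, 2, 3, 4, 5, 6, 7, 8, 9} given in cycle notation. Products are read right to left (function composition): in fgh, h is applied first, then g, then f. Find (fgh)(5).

Apply the permutations in order: h(5) = 6, then g(6) = 0, then f(0) = 7. So (fgh)(5) = 7.

7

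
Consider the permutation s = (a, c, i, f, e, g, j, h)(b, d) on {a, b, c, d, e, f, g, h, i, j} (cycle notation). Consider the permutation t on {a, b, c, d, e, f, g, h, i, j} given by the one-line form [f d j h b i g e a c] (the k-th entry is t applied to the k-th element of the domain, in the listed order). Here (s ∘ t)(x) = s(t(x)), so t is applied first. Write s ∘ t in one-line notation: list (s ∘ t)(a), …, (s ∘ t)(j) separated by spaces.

(s ∘ t)(x) = s(t(x)). Computing each image: s(t(a)) = s(f) = e, s(t(b)) = s(d) = b, s(t(c)) = s(j) = h, s(t(d)) = s(h) = a, s(t(e)) = s(b) = d, s(t(f)) = s(i) = f, s(t(g)) = s(g) = j, s(t(h)) = s(e) = g, s(t(i)) = s(a) = c, s(t(j)) = s(c) = i.
Hence s ∘ t = [e b h a d f j g c i].

e b h a d f j g c i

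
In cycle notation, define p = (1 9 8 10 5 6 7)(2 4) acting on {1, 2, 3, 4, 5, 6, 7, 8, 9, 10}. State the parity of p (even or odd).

odd

The cycle lengths are 7, 2, 1.
A cycle of length ℓ contributes ℓ−1 transpositions, so p is a product of 6 + 1 = 7 transpositions — odd.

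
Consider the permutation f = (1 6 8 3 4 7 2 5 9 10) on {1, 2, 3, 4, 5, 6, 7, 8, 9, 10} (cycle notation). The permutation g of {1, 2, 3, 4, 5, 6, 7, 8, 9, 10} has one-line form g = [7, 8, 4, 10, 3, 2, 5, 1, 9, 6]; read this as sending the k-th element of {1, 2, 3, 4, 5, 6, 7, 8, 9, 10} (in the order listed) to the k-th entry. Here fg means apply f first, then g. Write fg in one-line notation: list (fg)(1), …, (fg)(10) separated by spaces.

For each element, apply f then g: 1 → 6 → 2; 2 → 5 → 3; 3 → 4 → 10; 4 → 7 → 5; 5 → 9 → 9; 6 → 8 → 1; 7 → 2 → 8; 8 → 3 → 4; 9 → 10 → 6; 10 → 1 → 7.
So fg in one-line form is 2 3 10 5 9 1 8 4 6 7.

2 3 10 5 9 1 8 4 6 7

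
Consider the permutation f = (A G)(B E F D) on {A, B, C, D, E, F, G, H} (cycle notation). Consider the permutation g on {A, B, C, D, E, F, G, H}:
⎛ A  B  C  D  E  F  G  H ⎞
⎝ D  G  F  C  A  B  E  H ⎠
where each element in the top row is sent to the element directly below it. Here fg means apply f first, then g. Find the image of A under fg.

(fg)(A) = g(f(A)). f(A) = G, then g(G) = E. So (fg)(A) = E.

E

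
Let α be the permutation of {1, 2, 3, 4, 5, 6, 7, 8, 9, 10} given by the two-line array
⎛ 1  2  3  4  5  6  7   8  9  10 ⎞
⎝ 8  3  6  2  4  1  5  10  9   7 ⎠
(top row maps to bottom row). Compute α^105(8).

3

Tracing 8 → 10 → … returns to 8 after 9 steps, so 8 lies in a 9-cycle (1 8 10 7 5 4 2 3 6).
On a 9-cycle, α^9 is the identity, so α^105 = α^6 there (105 ≡ 6 mod 9).
Stepping 6 places around the cycle: 8 → 10 → 7 → 5 → 4 → 2 → 3.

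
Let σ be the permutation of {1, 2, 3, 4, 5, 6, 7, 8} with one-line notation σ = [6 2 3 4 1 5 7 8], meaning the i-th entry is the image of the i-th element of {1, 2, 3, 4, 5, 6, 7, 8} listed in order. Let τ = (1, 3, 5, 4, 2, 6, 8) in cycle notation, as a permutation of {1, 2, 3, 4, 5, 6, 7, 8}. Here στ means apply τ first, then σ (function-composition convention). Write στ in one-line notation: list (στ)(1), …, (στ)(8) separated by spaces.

3 5 1 2 4 8 7 6

(στ)(x) = σ(τ(x)). Computing each image: σ(τ(1)) = σ(3) = 3, σ(τ(2)) = σ(6) = 5, σ(τ(3)) = σ(5) = 1, σ(τ(4)) = σ(2) = 2, σ(τ(5)) = σ(4) = 4, σ(τ(6)) = σ(8) = 8, σ(τ(7)) = σ(7) = 7, σ(τ(8)) = σ(1) = 6.
Hence στ = [3 5 1 2 4 8 7 6].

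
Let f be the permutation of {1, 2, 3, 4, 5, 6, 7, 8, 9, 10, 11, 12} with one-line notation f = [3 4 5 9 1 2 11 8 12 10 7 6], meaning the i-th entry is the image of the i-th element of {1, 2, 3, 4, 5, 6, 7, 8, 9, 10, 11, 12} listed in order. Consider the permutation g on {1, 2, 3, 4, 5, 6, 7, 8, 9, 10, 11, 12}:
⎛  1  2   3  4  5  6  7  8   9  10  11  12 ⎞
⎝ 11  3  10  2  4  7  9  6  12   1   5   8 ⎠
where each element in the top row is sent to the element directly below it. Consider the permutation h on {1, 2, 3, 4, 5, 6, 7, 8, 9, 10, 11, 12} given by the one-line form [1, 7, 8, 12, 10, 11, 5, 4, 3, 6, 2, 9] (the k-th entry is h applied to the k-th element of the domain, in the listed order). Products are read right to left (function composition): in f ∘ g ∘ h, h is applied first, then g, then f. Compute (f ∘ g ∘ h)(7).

9

Apply the permutations in order: h(7) = 5, then g(5) = 4, then f(4) = 9. So (f ∘ g ∘ h)(7) = 9.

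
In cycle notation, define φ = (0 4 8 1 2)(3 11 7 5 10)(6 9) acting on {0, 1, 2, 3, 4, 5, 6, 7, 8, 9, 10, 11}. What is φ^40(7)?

7 lies in the 5-cycle (3 11 7 5 10).
On a 5-cycle, φ^5 is the identity, so φ^40 = φ^0 there (40 ≡ 0 mod 5).
So φ^40(7) = 7.

7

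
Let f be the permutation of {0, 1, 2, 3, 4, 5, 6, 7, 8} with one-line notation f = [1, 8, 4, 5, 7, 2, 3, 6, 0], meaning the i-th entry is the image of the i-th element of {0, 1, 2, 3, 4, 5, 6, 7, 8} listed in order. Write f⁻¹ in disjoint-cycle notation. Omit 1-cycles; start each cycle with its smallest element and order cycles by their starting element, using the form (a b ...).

(0 8 1)(2 5 3 6 7 4)

First write f in disjoint cycles: (0 1 8)(2 4 7 6 3 5).
The inverse reverses every cycle; in canonical form, f⁻¹ = (0 8 1)(2 5 3 6 7 4).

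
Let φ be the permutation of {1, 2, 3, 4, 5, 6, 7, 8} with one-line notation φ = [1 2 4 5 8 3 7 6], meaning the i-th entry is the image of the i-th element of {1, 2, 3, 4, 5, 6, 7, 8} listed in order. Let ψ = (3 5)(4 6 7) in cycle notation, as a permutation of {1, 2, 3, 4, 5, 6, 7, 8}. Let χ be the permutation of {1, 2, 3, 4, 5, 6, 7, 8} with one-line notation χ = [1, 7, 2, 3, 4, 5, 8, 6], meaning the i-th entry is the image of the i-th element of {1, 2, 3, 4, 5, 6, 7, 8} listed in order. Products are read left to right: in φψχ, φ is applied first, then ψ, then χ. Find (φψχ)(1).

Chase 1: φ(1) = 1; ψ(1) = 1; χ(1) = 1. Hence (φψχ)(1) = 1.

1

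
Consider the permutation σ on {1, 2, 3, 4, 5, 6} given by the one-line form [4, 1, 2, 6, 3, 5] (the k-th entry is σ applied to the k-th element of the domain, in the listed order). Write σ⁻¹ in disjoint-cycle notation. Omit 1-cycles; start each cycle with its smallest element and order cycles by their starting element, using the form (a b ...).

First write σ in disjoint cycles: (1 4 6 5 3 2).
The inverse reverses every cycle; in canonical form, σ⁻¹ = (1 2 3 5 6 4).

(1 2 3 5 6 4)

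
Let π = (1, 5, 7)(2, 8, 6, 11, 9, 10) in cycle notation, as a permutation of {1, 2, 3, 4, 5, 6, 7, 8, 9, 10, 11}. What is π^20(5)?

5 lies in the 3-cycle (1, 5, 7).
Since the cycle has length 3, π^20 acts on it the same as π^2 (20 mod 3 = 2).
Advancing 2 steps from 5: 5 → 7 → 1.

1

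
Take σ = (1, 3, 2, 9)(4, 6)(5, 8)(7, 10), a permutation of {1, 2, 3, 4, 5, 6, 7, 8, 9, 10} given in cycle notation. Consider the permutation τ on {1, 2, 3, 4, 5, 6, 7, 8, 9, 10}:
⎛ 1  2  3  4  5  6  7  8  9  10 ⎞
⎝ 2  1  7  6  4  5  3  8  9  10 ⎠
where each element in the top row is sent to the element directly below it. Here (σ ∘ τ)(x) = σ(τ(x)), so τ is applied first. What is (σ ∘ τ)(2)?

3

(σ ∘ τ)(2) = σ(τ(2)). τ(2) = 1, then σ(1) = 3. So (σ ∘ τ)(2) = 3.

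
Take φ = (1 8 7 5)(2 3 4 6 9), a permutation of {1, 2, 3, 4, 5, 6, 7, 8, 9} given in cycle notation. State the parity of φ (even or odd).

The cycle lengths are 5, 4.
A cycle of length ℓ contributes ℓ−1 transpositions, so φ is a product of 4 + 3 = 7 transpositions — odd.

odd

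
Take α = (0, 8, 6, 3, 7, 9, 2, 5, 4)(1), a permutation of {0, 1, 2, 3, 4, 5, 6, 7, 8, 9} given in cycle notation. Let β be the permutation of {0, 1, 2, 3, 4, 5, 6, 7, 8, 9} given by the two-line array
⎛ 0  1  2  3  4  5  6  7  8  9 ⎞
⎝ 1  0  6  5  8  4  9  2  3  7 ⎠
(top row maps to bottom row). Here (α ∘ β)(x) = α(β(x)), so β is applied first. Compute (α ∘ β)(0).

β(0) = 1, then α(1) = 1; composing gives (α ∘ β)(0) = 1.

1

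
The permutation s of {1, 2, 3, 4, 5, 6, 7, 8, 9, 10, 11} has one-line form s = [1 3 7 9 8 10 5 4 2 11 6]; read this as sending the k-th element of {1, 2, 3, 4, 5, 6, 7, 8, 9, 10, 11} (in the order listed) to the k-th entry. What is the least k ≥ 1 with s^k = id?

21

Writing s as disjoint cycles, the cycle lengths are 7, 3, 1.
The order of s is the least common multiple of its cycle lengths: lcm(7, 3) = 21.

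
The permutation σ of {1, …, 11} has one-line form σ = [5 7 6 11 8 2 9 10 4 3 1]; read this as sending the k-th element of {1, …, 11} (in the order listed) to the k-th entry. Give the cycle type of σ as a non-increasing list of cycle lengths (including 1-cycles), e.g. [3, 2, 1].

[11]

The disjoint cycles are (1 5 8 10 3 6 2 7 9 4 11), with lengths 11 in non-increasing order.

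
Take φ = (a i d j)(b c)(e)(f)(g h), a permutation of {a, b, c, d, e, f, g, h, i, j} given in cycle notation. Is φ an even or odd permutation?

The cycle lengths are 4, 2, 2, 1, 1.
A cycle of length ℓ contributes ℓ−1 transpositions, so φ is a product of 3 + 1 + 1 = 5 transpositions — odd.

odd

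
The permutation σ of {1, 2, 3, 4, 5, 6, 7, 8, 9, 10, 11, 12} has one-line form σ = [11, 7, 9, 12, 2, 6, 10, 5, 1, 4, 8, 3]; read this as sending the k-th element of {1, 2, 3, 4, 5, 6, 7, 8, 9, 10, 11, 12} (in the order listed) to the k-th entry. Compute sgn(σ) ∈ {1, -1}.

In disjoint-cycle form the cycle lengths are 11, 1.
A cycle is odd iff its length is even; σ has 0 even-length cycles, so sgn(σ) = (−1)^0 and σ is even.

1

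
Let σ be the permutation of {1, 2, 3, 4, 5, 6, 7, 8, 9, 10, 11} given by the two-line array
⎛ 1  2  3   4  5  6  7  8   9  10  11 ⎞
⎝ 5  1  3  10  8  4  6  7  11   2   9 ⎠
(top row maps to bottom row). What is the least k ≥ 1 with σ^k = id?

8

Writing σ as disjoint cycles, the cycle lengths are 8, 2, 1.
The order of σ is the least common multiple of its cycle lengths: lcm(8, 2) = 8.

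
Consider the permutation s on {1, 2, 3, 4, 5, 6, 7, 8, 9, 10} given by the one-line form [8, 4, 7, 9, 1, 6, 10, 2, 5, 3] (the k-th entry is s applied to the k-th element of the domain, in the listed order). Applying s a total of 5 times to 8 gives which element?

1

Tracing 8 → 2 → … returns to 8 after 6 steps, so 8 lies in a 6-cycle (1, 8, 2, 4, 9, 5).
Stepping 5 places around the cycle: 8 → 2 → 4 → 9 → 5 → 1.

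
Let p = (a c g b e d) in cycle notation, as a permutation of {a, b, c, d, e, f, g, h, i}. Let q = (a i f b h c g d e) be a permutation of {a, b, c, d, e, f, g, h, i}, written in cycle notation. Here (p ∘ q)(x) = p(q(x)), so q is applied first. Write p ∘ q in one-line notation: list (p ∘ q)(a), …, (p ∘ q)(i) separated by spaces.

i h b d c e a g f

For each element, apply q then p: a → i → i; b → h → h; c → g → b; d → e → d; e → a → c; f → b → e; g → d → a; h → c → g; i → f → f.
So p ∘ q in one-line form is i h b d c e a g f.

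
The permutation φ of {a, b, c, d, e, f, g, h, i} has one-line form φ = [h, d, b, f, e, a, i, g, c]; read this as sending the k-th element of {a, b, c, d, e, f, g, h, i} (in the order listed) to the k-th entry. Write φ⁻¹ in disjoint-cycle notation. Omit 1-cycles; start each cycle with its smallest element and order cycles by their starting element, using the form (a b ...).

First write φ in disjoint cycles: (a h g i c b d f).
Reversing each cycle (and rotating so the smallest element leads) gives φ⁻¹ = (a f d b c i g h).

(a f d b c i g h)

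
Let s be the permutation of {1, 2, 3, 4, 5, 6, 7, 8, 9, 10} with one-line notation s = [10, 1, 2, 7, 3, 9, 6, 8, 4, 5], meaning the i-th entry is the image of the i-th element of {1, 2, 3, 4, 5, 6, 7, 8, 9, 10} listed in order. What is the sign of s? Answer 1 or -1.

In disjoint-cycle form the cycle lengths are 5, 4, 1.
A cycle of length ℓ contributes ℓ−1 transpositions, so s is a product of 4 + 3 = 7 transpositions — odd.

-1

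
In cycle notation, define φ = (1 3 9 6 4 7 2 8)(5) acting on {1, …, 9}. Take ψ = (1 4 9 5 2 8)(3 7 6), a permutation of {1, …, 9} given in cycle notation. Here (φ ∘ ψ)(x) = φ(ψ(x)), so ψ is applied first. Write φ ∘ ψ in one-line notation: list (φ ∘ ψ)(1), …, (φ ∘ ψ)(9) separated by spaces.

For each element, apply ψ then φ: 1 → 4 → 7; 2 → 8 → 1; 3 → 7 → 2; 4 → 9 → 6; 5 → 2 → 8; 6 → 3 → 9; 7 → 6 → 4; 8 → 1 → 3; 9 → 5 → 5.
So φ ∘ ψ in one-line form is 7 1 2 6 8 9 4 3 5.

7 1 2 6 8 9 4 3 5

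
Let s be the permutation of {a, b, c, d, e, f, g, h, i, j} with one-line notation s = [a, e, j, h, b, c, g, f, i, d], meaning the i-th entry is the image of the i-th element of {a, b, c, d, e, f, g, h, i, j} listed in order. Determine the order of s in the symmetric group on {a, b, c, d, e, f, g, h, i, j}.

The disjoint-cycle form of s has cycle lengths 5, 2, 1, 1, 1.
The order of s is the least common multiple of its cycle lengths: lcm(5, 2) = 10.

10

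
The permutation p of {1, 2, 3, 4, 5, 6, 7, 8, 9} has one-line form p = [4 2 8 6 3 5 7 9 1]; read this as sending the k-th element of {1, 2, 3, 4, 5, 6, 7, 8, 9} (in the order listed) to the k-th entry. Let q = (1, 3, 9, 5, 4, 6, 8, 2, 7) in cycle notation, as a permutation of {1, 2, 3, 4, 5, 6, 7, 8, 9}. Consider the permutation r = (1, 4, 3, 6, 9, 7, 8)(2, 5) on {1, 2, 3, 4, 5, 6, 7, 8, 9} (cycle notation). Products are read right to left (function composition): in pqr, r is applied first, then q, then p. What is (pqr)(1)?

Chase 1: r(1) = 4; q(4) = 6; p(6) = 5. Hence (pqr)(1) = 5.

5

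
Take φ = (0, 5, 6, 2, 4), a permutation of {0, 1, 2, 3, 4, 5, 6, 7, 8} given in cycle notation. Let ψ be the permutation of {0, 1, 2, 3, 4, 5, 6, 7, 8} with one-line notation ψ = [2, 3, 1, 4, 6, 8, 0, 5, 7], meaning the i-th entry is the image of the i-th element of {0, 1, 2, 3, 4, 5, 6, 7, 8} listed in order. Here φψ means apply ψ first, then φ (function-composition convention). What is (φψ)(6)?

5

ψ(6) = 0, then φ(0) = 5; composing gives (φψ)(6) = 5.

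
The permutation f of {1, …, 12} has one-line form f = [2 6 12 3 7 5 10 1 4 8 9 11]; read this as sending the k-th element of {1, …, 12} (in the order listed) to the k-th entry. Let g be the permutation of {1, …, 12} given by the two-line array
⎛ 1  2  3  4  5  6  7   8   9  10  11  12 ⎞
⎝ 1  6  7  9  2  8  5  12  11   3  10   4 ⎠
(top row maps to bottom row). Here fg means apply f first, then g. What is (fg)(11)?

11

(fg)(11) = g(f(11)). f(11) = 9, then g(9) = 11. So (fg)(11) = 11.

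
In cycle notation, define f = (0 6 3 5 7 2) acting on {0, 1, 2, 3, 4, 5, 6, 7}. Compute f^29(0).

0 lies in the 6-cycle (0 6 3 5 7 2).
On a 6-cycle, f^6 is the identity, so f^29 = f^5 there (29 ≡ 5 mod 6).
Stepping 5 places around the cycle: 0 → 6 → 3 → 5 → 7 → 2.

2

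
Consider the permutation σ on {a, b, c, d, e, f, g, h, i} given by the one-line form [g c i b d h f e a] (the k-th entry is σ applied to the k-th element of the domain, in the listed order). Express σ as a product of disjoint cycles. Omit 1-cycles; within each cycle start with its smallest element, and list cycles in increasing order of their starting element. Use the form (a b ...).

(a g f h e d b c i)

Iterating σ from a gives a → g → f → h → e → d → b → c → i → a; that is the 9-cycle (a g f h e d b c i).
Repeating from the next unused element and collecting all non-trivial cycles gives (a g f h e d b c i).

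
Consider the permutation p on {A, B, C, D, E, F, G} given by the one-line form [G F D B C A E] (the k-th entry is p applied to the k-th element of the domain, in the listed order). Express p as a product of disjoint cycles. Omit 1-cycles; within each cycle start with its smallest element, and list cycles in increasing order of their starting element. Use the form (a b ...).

Start at A and follow images: A → G → E → C → D → B → F → A, giving the cycle (A G E C D B F).
Continuing from each remaining unvisited element yields (A G E C D B F).

(A G E C D B F)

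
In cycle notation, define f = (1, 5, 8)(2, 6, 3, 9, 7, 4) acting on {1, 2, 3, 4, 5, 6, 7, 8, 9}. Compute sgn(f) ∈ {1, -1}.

-1

The cycle lengths are 6, 3.
A cycle is odd iff its length is even; f has 1 even-length cycle, so sgn(f) = (−1)^1 and f is odd.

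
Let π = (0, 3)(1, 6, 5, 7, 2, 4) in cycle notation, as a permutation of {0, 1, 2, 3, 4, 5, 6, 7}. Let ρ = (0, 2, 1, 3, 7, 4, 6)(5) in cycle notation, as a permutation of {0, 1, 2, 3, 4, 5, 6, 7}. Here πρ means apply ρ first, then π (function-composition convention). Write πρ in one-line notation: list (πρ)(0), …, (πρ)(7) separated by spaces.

4 0 6 2 5 7 3 1

(πρ)(x) = π(ρ(x)). Computing each image: π(ρ(0)) = π(2) = 4, π(ρ(1)) = π(3) = 0, π(ρ(2)) = π(1) = 6, π(ρ(3)) = π(7) = 2, π(ρ(4)) = π(6) = 5, π(ρ(5)) = π(5) = 7, π(ρ(6)) = π(0) = 3, π(ρ(7)) = π(4) = 1.
Hence πρ = [4 0 6 2 5 7 3 1].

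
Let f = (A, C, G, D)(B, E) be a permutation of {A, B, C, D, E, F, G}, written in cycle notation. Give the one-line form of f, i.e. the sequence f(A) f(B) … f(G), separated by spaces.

C E G A B F D

Image by image: A→C, B→E, C→G, D→A, E→B, F→F, G→D.
So the one-line form is C E G A B F D.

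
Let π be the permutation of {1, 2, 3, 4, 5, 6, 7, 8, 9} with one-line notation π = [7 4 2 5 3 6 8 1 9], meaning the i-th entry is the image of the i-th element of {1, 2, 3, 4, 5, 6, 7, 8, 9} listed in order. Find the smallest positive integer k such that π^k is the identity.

Writing π as disjoint cycles, the cycle lengths are 4, 3, 1, 1.
Since disjoint cycles commute, ord(π) = lcm(4, 3) = 12.

12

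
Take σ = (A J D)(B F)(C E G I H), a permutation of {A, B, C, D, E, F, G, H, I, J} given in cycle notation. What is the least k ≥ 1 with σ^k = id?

30

The disjoint cycles have lengths 5, 3, 2.
Since disjoint cycles commute, ord(σ) = lcm(5, 3, 2) = 30.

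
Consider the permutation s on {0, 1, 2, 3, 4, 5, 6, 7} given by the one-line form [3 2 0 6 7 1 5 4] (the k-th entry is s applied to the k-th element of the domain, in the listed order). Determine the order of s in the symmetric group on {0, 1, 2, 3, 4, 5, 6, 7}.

6

The disjoint-cycle form of s has cycle lengths 6, 2.
The order of s is the least common multiple of its cycle lengths: lcm(6, 2) = 6.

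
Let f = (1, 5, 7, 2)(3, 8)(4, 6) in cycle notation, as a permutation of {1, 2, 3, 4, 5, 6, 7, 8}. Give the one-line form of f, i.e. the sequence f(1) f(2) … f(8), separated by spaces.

Each element maps to the next entry in its cycle (wrapping to the front): 1→5, 2→1, 3→8, 4→6, 5→7, 6→4, 7→2, 8→3.
Listing these in domain order gives 5 1 8 6 7 4 2 3.

5 1 8 6 7 4 2 3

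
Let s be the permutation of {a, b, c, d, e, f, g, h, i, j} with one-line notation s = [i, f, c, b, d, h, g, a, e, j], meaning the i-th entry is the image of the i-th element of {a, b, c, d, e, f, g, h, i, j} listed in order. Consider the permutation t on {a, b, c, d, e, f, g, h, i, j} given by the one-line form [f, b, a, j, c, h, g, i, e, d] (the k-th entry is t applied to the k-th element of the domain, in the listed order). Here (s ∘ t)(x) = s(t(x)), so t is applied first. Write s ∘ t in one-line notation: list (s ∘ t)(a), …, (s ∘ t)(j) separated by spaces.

(s ∘ t)(x) = s(t(x)). Computing each image: s(t(a)) = s(f) = h, s(t(b)) = s(b) = f, s(t(c)) = s(a) = i, s(t(d)) = s(j) = j, s(t(e)) = s(c) = c, s(t(f)) = s(h) = a, s(t(g)) = s(g) = g, s(t(h)) = s(i) = e, s(t(i)) = s(e) = d, s(t(j)) = s(d) = b.
Hence s ∘ t = [h f i j c a g e d b].

h f i j c a g e d b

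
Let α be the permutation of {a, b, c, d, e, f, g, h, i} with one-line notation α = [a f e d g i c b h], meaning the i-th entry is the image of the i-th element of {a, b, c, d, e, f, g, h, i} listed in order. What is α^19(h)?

i

Tracing h → b → … returns to h after 4 steps, so h lies in a 4-cycle (b f i h).
On a 4-cycle, α^4 is the identity, so α^19 = α^3 there (19 ≡ 3 mod 4).
Stepping 3 places around the cycle: h → b → f → i.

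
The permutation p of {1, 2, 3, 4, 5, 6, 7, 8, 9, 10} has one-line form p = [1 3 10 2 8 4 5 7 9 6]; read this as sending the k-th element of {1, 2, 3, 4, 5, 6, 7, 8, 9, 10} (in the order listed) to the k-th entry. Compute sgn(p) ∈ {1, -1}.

In disjoint-cycle form the cycle lengths are 5, 3, 1, 1.
A cycle is odd iff its length is even; p has 0 even-length cycles, so sgn(p) = (−1)^0 and p is even.

1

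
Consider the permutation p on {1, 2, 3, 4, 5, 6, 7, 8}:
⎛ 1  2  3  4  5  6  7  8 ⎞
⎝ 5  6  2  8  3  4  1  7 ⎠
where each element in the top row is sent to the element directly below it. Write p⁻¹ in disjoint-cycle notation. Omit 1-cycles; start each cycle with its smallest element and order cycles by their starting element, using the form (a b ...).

(1 7 8 4 6 2 3 5)

First write p in disjoint cycles: (1 5 3 2 6 4 8 7).
Reversing each cycle (and rotating so the smallest element leads) gives p⁻¹ = (1 7 8 4 6 2 3 5).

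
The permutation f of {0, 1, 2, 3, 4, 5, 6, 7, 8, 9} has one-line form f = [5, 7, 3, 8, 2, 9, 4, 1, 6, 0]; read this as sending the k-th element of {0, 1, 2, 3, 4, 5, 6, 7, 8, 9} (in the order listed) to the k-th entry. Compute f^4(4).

6

Tracing 4 → 2 → … returns to 4 after 5 steps, so 4 lies in a 5-cycle (2 3 8 6 4).
Advancing 4 steps from 4: 4 → 2 → 3 → 8 → 6.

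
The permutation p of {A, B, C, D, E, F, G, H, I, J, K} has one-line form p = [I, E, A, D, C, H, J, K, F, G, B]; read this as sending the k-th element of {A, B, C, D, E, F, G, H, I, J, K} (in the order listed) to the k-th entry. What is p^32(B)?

B

Tracing B → E → … returns to B after 8 steps, so B lies in an 8-cycle (A I F H K B E C).
Powers repeat with period 8 on this cycle, and 32 mod 8 = 0, so p^32(B) = p^0(B).
So p^32(B) = B.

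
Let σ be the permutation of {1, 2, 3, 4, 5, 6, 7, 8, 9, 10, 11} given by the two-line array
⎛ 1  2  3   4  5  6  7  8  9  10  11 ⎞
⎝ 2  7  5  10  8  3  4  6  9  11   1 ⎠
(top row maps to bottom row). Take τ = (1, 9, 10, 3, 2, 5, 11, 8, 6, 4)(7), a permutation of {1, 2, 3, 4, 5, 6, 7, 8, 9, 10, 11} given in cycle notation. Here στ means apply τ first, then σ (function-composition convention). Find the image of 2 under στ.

τ(2) = 5, then σ(5) = 8; composing gives (στ)(2) = 8.

8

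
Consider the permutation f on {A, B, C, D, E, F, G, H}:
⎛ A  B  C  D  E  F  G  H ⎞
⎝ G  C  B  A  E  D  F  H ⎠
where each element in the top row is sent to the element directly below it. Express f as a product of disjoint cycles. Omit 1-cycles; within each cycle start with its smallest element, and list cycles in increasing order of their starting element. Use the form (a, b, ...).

(A, G, F, D)(B, C)

From A: A → G → F → D → A, closing the cycle (A, G, F, D).
Repeating from the next unused element and collecting all non-trivial cycles gives (A, G, F, D)(B, C).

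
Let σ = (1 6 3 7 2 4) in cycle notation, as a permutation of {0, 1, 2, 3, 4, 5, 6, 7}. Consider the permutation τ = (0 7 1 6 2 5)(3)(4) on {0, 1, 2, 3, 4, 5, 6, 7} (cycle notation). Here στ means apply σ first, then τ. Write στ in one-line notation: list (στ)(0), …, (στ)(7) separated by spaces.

(στ)(x) = τ(σ(x)). Computing each image: τ(σ(0)) = τ(0) = 7, τ(σ(1)) = τ(6) = 2, τ(σ(2)) = τ(4) = 4, τ(σ(3)) = τ(7) = 1, τ(σ(4)) = τ(1) = 6, τ(σ(5)) = τ(5) = 0, τ(σ(6)) = τ(3) = 3, τ(σ(7)) = τ(2) = 5.
Hence στ = [7 2 4 1 6 0 3 5].

7 2 4 1 6 0 3 5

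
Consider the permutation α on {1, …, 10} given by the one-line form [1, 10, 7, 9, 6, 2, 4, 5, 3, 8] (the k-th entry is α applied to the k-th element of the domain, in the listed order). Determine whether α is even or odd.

odd

In disjoint-cycle form the cycle lengths are 5, 4, 1.
A cycle is odd iff its length is even; α has 1 even-length cycle, so sgn(α) = (−1)^1 and α is odd.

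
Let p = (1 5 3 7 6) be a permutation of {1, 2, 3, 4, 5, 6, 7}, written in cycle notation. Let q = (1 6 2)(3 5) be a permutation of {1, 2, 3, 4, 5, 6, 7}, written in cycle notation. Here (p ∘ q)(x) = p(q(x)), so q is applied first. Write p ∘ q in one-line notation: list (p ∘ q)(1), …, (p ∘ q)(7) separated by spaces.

(p ∘ q)(x) = p(q(x)). Computing each image: p(q(1)) = p(6) = 1, p(q(2)) = p(1) = 5, p(q(3)) = p(5) = 3, p(q(4)) = p(4) = 4, p(q(5)) = p(3) = 7, p(q(6)) = p(2) = 2, p(q(7)) = p(7) = 6.
Hence p ∘ q = [1 5 3 4 7 2 6].

1 5 3 4 7 2 6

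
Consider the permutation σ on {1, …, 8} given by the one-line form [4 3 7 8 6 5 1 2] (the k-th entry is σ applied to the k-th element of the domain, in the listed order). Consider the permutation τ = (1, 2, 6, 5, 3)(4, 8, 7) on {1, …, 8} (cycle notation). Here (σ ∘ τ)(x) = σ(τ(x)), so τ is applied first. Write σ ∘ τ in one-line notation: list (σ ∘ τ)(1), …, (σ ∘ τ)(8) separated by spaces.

3 5 4 2 7 6 8 1

(σ ∘ τ)(x) = σ(τ(x)). Computing each image: σ(τ(1)) = σ(2) = 3, σ(τ(2)) = σ(6) = 5, σ(τ(3)) = σ(1) = 4, σ(τ(4)) = σ(8) = 2, σ(τ(5)) = σ(3) = 7, σ(τ(6)) = σ(5) = 6, σ(τ(7)) = σ(4) = 8, σ(τ(8)) = σ(7) = 1.
Hence σ ∘ τ = [3 5 4 2 7 6 8 1].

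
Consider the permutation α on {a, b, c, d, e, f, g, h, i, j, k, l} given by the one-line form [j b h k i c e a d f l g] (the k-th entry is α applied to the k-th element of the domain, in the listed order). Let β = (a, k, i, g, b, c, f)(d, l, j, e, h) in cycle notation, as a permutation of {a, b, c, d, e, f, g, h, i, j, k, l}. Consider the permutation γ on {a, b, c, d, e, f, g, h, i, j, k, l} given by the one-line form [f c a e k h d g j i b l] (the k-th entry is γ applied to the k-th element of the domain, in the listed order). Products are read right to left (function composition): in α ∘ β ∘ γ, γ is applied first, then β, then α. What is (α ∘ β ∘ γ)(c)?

Chase c: γ(c) = a; β(a) = k; α(k) = l. Hence (α ∘ β ∘ γ)(c) = l.

l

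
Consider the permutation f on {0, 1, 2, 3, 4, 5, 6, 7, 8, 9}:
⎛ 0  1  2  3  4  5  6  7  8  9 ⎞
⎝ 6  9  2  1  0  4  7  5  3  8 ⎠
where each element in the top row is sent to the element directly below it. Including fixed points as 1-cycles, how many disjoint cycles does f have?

The cycle decomposition is (0, 6, 7, 5, 4)(1, 9, 8, 3)(2), which has 3 cycles (counting 1-cycles).

3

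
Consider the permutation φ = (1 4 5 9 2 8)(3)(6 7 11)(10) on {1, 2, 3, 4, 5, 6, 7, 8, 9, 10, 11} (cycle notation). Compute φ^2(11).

7

11 lies in the 3-cycle (6 7 11).
Stepping 2 places around the cycle: 11 → 6 → 7.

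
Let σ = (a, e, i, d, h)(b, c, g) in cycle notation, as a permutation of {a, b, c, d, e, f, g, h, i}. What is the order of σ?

The disjoint cycles have lengths 5, 3, 1.
The order of σ is the least common multiple of its cycle lengths: lcm(5, 3) = 15.

15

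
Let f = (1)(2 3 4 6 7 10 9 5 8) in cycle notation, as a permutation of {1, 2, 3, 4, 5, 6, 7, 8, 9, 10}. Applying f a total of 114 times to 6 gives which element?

2

6 lies in the 9-cycle (2 3 4 6 7 10 9 5 8).
Powers repeat with period 9 on this cycle, and 114 mod 9 = 6, so f^114(6) = f^6(6).
Stepping 6 places around the cycle: 6 → 7 → 10 → 9 → 5 → 8 → 2.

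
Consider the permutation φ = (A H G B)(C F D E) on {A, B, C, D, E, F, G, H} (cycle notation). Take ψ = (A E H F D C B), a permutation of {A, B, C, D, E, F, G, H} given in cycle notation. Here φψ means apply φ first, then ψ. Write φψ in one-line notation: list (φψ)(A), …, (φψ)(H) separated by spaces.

F E D H B C A G

(φψ)(x) = ψ(φ(x)). Computing each image: ψ(φ(A)) = ψ(H) = F, ψ(φ(B)) = ψ(A) = E, ψ(φ(C)) = ψ(F) = D, ψ(φ(D)) = ψ(E) = H, ψ(φ(E)) = ψ(C) = B, ψ(φ(F)) = ψ(D) = C, ψ(φ(G)) = ψ(B) = A, ψ(φ(H)) = ψ(G) = G.
Hence φψ = [F E D H B C A G].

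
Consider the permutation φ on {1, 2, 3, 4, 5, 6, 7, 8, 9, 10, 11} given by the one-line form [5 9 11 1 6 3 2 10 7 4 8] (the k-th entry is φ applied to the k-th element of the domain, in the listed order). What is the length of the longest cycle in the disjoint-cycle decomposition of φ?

Decomposing into disjoint cycles gives (1 5 6 3 11 8 10 4)(2 9 7); the longest has length 8.

8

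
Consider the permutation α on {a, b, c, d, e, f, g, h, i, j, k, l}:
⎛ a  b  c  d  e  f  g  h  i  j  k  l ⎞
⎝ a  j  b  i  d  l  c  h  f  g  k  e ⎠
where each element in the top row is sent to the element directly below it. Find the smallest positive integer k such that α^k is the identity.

Decomposing into disjoint cycles gives cycle lengths 5, 4, 1, 1, 1.
The order of α is the least common multiple of its cycle lengths: lcm(5, 4) = 20.

20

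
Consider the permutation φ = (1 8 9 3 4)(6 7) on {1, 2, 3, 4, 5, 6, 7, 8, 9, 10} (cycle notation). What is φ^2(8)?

3

8 lies in the 5-cycle (1 8 9 3 4).
Advancing 2 steps from 8: 8 → 9 → 3.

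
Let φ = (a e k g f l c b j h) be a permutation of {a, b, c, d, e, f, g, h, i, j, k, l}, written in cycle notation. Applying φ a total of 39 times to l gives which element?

l lies in the 10-cycle (a e k g f l c b j h).
Powers repeat with period 10 on this cycle, and 39 mod 10 = 9, so φ^39(l) = φ^9(l).
Advancing 9 steps from l: l → c → b → j → h → a → e → k → g → f.

f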